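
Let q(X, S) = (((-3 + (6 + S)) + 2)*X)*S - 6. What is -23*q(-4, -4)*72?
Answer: -16560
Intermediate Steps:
q(X, S) = -6 + S*X*(5 + S) (q(X, S) = (((3 + S) + 2)*X)*S - 6 = ((5 + S)*X)*S - 6 = (X*(5 + S))*S - 6 = S*X*(5 + S) - 6 = -6 + S*X*(5 + S))
-23*q(-4, -4)*72 = -23*(-6 - 4*(-4)**2 + 5*(-4)*(-4))*72 = -23*(-6 - 4*16 + 80)*72 = -23*(-6 - 64 + 80)*72 = -23*10*72 = -230*72 = -16560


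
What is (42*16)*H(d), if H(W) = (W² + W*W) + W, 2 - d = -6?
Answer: 91392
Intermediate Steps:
d = 8 (d = 2 - 1*(-6) = 2 + 6 = 8)
H(W) = W + 2*W² (H(W) = (W² + W²) + W = 2*W² + W = W + 2*W²)
(42*16)*H(d) = (42*16)*(8*(1 + 2*8)) = 672*(8*(1 + 16)) = 672*(8*17) = 672*136 = 91392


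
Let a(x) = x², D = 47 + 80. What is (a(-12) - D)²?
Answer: 289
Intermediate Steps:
D = 127
(a(-12) - D)² = ((-12)² - 1*127)² = (144 - 127)² = 17² = 289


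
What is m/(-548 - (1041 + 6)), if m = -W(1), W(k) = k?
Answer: 1/1595 ≈ 0.00062696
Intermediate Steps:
m = -1 (m = -1*1 = -1)
m/(-548 - (1041 + 6)) = -1/(-548 - (1041 + 6)) = -1/(-548 - 1*1047) = -1/(-548 - 1047) = -1/(-1595) = -1*(-1/1595) = 1/1595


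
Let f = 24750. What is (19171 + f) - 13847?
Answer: 30074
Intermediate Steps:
(19171 + f) - 13847 = (19171 + 24750) - 13847 = 43921 - 13847 = 30074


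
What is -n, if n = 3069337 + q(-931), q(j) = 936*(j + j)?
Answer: -1326505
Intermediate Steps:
q(j) = 1872*j (q(j) = 936*(2*j) = 1872*j)
n = 1326505 (n = 3069337 + 1872*(-931) = 3069337 - 1742832 = 1326505)
-n = -1*1326505 = -1326505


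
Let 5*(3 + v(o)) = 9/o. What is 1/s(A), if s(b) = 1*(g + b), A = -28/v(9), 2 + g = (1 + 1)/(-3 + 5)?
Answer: ⅑ ≈ 0.11111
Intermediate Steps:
v(o) = -3 + 9/(5*o) (v(o) = -3 + (9/o)/5 = -3 + 9/(5*o))
g = -1 (g = -2 + (1 + 1)/(-3 + 5) = -2 + 2/2 = -2 + 2*(½) = -2 + 1 = -1)
A = 10 (A = -28/(-3 + (9/5)/9) = -28/(-3 + (9/5)*(⅑)) = -28/(-3 + ⅕) = -28/(-14/5) = -28*(-5/14) = 10)
s(b) = -1 + b (s(b) = 1*(-1 + b) = -1 + b)
1/s(A) = 1/(-1 + 10) = 1/9 = ⅑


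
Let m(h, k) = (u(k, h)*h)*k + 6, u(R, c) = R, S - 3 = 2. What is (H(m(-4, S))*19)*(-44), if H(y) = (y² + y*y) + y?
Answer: -14695208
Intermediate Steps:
S = 5 (S = 3 + 2 = 5)
m(h, k) = 6 + h*k² (m(h, k) = (k*h)*k + 6 = (h*k)*k + 6 = h*k² + 6 = 6 + h*k²)
H(y) = y + 2*y² (H(y) = (y² + y²) + y = 2*y² + y = y + 2*y²)
(H(m(-4, S))*19)*(-44) = (((6 - 4*5²)*(1 + 2*(6 - 4*5²)))*19)*(-44) = (((6 - 4*25)*(1 + 2*(6 - 4*25)))*19)*(-44) = (((6 - 100)*(1 + 2*(6 - 100)))*19)*(-44) = (-94*(1 + 2*(-94))*19)*(-44) = (-94*(1 - 188)*19)*(-44) = (-94*(-187)*19)*(-44) = (17578*19)*(-44) = 333982*(-44) = -14695208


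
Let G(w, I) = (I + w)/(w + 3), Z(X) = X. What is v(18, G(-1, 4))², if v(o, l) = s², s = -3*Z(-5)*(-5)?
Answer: 31640625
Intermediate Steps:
G(w, I) = (I + w)/(3 + w)
s = -75 (s = -3*(-5)*(-5) = 15*(-5) = -75)
v(o, l) = 5625 (v(o, l) = (-75)² = 5625)
v(18, G(-1, 4))² = 5625² = 31640625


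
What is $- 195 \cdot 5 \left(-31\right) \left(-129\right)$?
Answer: $-3899025$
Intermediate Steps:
$- 195 \cdot 5 \left(-31\right) \left(-129\right) = \left(-195\right) \left(-155\right) \left(-129\right) = 30225 \left(-129\right) = -3899025$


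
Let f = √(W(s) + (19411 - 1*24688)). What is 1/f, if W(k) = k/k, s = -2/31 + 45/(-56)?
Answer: -I*√1319/2638 ≈ -0.013767*I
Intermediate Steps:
s = -1507/1736 (s = -2*1/31 + 45*(-1/56) = -2/31 - 45/56 = -1507/1736 ≈ -0.86809)
W(k) = 1
f = 2*I*√1319 (f = √(1 + (19411 - 1*24688)) = √(1 + (19411 - 24688)) = √(1 - 5277) = √(-5276) = 2*I*√1319 ≈ 72.636*I)
1/f = 1/(2*I*√1319) = -I*√1319/2638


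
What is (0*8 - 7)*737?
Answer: -5159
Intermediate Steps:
(0*8 - 7)*737 = (0 - 7)*737 = -7*737 = -5159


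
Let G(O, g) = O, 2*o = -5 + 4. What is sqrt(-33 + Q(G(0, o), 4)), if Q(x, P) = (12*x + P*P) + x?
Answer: I*sqrt(17) ≈ 4.1231*I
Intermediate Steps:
o = -1/2 (o = (-5 + 4)/2 = (1/2)*(-1) = -1/2 ≈ -0.50000)
Q(x, P) = P**2 + 13*x (Q(x, P) = (12*x + P**2) + x = (P**2 + 12*x) + x = P**2 + 13*x)
sqrt(-33 + Q(G(0, o), 4)) = sqrt(-33 + (4**2 + 13*0)) = sqrt(-33 + (16 + 0)) = sqrt(-33 + 16) = sqrt(-17) = I*sqrt(17)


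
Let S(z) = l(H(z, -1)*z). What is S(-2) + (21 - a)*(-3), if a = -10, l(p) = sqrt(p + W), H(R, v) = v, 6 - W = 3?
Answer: -93 + sqrt(5) ≈ -90.764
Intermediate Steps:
W = 3 (W = 6 - 1*3 = 6 - 3 = 3)
l(p) = sqrt(3 + p) (l(p) = sqrt(p + 3) = sqrt(3 + p))
S(z) = sqrt(3 - z)
S(-2) + (21 - a)*(-3) = sqrt(3 - 1*(-2)) + (21 - 1*(-10))*(-3) = sqrt(3 + 2) + (21 + 10)*(-3) = sqrt(5) + 31*(-3) = sqrt(5) - 93 = -93 + sqrt(5)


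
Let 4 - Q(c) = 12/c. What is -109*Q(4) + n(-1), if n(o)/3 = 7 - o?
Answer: -85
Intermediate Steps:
n(o) = 21 - 3*o (n(o) = 3*(7 - o) = 21 - 3*o)
Q(c) = 4 - 12/c
-109*Q(4) + n(-1) = -109*(4 - 12/4) + (21 - 3*(-1)) = -109*(4 - 12*¼) + (21 + 3) = -109*(4 - 3) + 24 = -109*1 + 24 = -109 + 24 = -85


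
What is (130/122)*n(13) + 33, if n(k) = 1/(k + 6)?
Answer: 38312/1159 ≈ 33.056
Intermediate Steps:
n(k) = 1/(6 + k)
(130/122)*n(13) + 33 = (130/122)/(6 + 13) + 33 = (130*(1/122))/19 + 33 = (65/61)*(1/19) + 33 = 65/1159 + 33 = 38312/1159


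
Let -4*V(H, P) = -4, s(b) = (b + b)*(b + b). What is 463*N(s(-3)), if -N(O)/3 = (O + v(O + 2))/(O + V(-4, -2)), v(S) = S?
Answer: -2778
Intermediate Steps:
s(b) = 4*b² (s(b) = (2*b)*(2*b) = 4*b²)
V(H, P) = 1 (V(H, P) = -¼*(-4) = 1)
N(O) = -3*(2 + 2*O)/(1 + O) (N(O) = -3*(O + (O + 2))/(O + 1) = -3*(O + (2 + O))/(1 + O) = -3*(2 + 2*O)/(1 + O))
463*N(s(-3)) = 463*(-6) = -2778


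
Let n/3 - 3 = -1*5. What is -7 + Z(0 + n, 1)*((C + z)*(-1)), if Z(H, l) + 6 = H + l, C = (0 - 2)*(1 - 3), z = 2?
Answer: 59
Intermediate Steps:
C = 4 (C = -2*(-2) = 4)
n = -6 (n = 9 + 3*(-1*5) = 9 + 3*(-5) = 9 - 15 = -6)
Z(H, l) = -6 + H + l (Z(H, l) = -6 + (H + l) = -6 + H + l)
-7 + Z(0 + n, 1)*((C + z)*(-1)) = -7 + (-6 + (0 - 6) + 1)*((4 + 2)*(-1)) = -7 + (-6 - 6 + 1)*(6*(-1)) = -7 - 11*(-6) = -7 + 66 = 59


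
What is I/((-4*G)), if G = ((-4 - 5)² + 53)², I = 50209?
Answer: -50209/71824 ≈ -0.69906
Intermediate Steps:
G = 17956 (G = ((-9)² + 53)² = (81 + 53)² = 134² = 17956)
I/((-4*G)) = 50209/((-4*17956)) = 50209/(-71824) = 50209*(-1/71824) = -50209/71824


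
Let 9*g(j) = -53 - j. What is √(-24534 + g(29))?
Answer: 2*I*√55222/3 ≈ 156.66*I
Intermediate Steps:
g(j) = -53/9 - j/9 (g(j) = (-53 - j)/9 = -53/9 - j/9)
√(-24534 + g(29)) = √(-24534 + (-53/9 - ⅑*29)) = √(-24534 + (-53/9 - 29/9)) = √(-24534 - 82/9) = √(-220888/9) = 2*I*√55222/3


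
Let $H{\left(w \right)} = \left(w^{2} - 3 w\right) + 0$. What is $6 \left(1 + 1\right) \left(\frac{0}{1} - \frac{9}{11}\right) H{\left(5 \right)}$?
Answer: $- \frac{1080}{11} \approx -98.182$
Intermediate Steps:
$H{\left(w \right)} = w^{2} - 3 w$
$6 \left(1 + 1\right) \left(\frac{0}{1} - \frac{9}{11}\right) H{\left(5 \right)} = 6 \left(1 + 1\right) \left(\frac{0}{1} - \frac{9}{11}\right) 5 \left(-3 + 5\right) = 6 \cdot 2 \left(0 \cdot 1 - \frac{9}{11}\right) 5 \cdot 2 = 12 \left(0 - \frac{9}{11}\right) 10 = 12 \left(- \frac{9}{11}\right) 10 = \left(- \frac{108}{11}\right) 10 = - \frac{1080}{11}$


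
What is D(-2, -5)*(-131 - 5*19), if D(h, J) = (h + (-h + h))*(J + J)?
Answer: -4520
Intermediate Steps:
D(h, J) = 2*J*h (D(h, J) = (h + 0)*(2*J) = h*(2*J) = 2*J*h)
D(-2, -5)*(-131 - 5*19) = (2*(-5)*(-2))*(-131 - 5*19) = 20*(-131 - 95) = 20*(-226) = -4520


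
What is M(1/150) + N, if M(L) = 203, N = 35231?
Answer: 35434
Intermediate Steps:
M(1/150) + N = 203 + 35231 = 35434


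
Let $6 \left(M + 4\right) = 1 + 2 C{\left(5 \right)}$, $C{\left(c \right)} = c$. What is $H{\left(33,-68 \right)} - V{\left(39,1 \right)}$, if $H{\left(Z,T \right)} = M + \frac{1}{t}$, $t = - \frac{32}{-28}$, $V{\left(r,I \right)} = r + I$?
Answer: $- \frac{991}{24} \approx -41.292$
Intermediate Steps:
$V{\left(r,I \right)} = I + r$
$t = \frac{8}{7}$ ($t = \left(-32\right) \left(- \frac{1}{28}\right) = \frac{8}{7} \approx 1.1429$)
$M = - \frac{13}{6}$ ($M = -4 + \frac{1 + 2 \cdot 5}{6} = -4 + \frac{1 + 10}{6} = -4 + \frac{1}{6} \cdot 11 = -4 + \frac{11}{6} = - \frac{13}{6} \approx -2.1667$)
$H{\left(Z,T \right)} = - \frac{31}{24}$ ($H{\left(Z,T \right)} = - \frac{13}{6} + \frac{1}{\frac{8}{7}} = - \frac{13}{6} + \frac{7}{8} = - \frac{31}{24}$)
$H{\left(33,-68 \right)} - V{\left(39,1 \right)} = - \frac{31}{24} - \left(1 + 39\right) = - \frac{31}{24} - 40 = - \frac{991}{24}$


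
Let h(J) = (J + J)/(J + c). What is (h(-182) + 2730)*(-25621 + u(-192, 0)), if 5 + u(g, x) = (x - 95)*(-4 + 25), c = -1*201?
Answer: -28890295434/383 ≈ -7.5432e+7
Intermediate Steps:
c = -201
h(J) = 2*J/(-201 + J) (h(J) = (J + J)/(J - 201) = (2*J)/(-201 + J) = 2*J/(-201 + J))
u(g, x) = -2000 + 21*x (u(g, x) = -5 + (x - 95)*(-4 + 25) = -5 + (-95 + x)*21 = -5 + (-1995 + 21*x) = -2000 + 21*x)
(h(-182) + 2730)*(-25621 + u(-192, 0)) = (2*(-182)/(-201 - 182) + 2730)*(-25621 + (-2000 + 21*0)) = (2*(-182)/(-383) + 2730)*(-25621 + (-2000 + 0)) = (2*(-182)*(-1/383) + 2730)*(-25621 - 2000) = (364/383 + 2730)*(-27621) = (1045954/383)*(-27621) = -28890295434/383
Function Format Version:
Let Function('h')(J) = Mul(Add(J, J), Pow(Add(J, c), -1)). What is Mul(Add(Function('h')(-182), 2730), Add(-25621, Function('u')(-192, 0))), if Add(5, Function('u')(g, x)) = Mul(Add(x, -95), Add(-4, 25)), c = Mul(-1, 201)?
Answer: Rational(-28890295434, 383) ≈ -7.5432e+7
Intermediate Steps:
c = -201
Function('h')(J) = Mul(2, J, Pow(Add(-201, J), -1)) (Function('h')(J) = Mul(Add(J, J), Pow(Add(J, -201), -1)) = Mul(Mul(2, J), Pow(Add(-201, J), -1)) = Mul(2, J, Pow(Add(-201, J), -1)))
Function('u')(g, x) = Add(-2000, Mul(21, x)) (Function('u')(g, x) = Add(-5, Mul(Add(x, -95), Add(-4, 25))) = Add(-5, Mul(Add(-95, x), 21)) = Add(-5, Add(-1995, Mul(21, x))) = Add(-2000, Mul(21, x)))
Mul(Add(Function('h')(-182), 2730), Add(-25621, Function('u')(-192, 0))) = Mul(Add(Mul(2, -182, Pow(Add(-201, -182), -1)), 2730), Add(-25621, Add(-2000, Mul(21, 0)))) = Mul(Add(Mul(2, -182, Pow(-383, -1)), 2730), Add(-25621, Add(-2000, 0))) = Mul(Add(Mul(2, -182, Rational(-1, 383)), 2730), Add(-25621, -2000)) = Mul(Add(Rational(364, 383), 2730), -27621) = Mul(Rational(1045954, 383), -27621) = Rational(-28890295434, 383)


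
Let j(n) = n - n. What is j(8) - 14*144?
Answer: -2016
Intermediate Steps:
j(n) = 0
j(8) - 14*144 = 0 - 14*144 = 0 - 2016 = -2016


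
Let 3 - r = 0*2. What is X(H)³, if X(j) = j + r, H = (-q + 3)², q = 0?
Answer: 1728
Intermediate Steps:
r = 3 (r = 3 - 0*2 = 3 - 1*0 = 3 + 0 = 3)
H = 9 (H = (-1*0 + 3)² = (0 + 3)² = 3² = 9)
X(j) = 3 + j (X(j) = j + 3 = 3 + j)
X(H)³ = (3 + 9)³ = 12³ = 1728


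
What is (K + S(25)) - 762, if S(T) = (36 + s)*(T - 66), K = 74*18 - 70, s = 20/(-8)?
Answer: -1747/2 ≈ -873.50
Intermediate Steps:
s = -5/2 (s = 20*(-1/8) = -5/2 ≈ -2.5000)
K = 1262 (K = 1332 - 70 = 1262)
S(T) = -2211 + 67*T/2 (S(T) = (36 - 5/2)*(T - 66) = 67*(-66 + T)/2 = -2211 + 67*T/2)
(K + S(25)) - 762 = (1262 + (-2211 + (67/2)*25)) - 762 = (1262 + (-2211 + 1675/2)) - 762 = (1262 - 2747/2) - 762 = -223/2 - 762 = -1747/2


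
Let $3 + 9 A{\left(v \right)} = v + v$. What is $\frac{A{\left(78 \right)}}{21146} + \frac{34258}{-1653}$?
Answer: $- \frac{724391567}{34954338} \approx -20.724$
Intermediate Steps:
$A{\left(v \right)} = - \frac{1}{3} + \frac{2 v}{9}$ ($A{\left(v \right)} = - \frac{1}{3} + \frac{v + v}{9} = - \frac{1}{3} + \frac{2 v}{9}$)
$\frac{A{\left(78 \right)}}{21146} + \frac{34258}{-1653} = \frac{- \frac{1}{3} + \frac{2}{9} \cdot 78}{21146} + \frac{34258}{-1653} = \left(- \frac{1}{3} + \frac{52}{3}\right) \frac{1}{21146} + 34258 \left(- \frac{1}{1653}\right) = 17 \cdot \frac{1}{21146} - \frac{34258}{1653} = \frac{17}{21146} - \frac{34258}{1653} = - \frac{724391567}{34954338}$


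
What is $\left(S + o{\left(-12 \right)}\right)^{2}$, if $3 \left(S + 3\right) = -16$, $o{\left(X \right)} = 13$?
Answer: $\frac{196}{9} \approx 21.778$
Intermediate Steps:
$S = - \frac{25}{3}$ ($S = -3 + \frac{1}{3} \left(-16\right) = -3 - \frac{16}{3} = - \frac{25}{3} \approx -8.3333$)
$\left(S + o{\left(-12 \right)}\right)^{2} = \left(- \frac{25}{3} + 13\right)^{2} = \left(\frac{14}{3}\right)^{2} = \frac{196}{9}$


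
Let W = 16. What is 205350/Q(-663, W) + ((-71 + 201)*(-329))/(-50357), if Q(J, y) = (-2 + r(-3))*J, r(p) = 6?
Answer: -1704563985/22257794 ≈ -76.583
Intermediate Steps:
Q(J, y) = 4*J (Q(J, y) = (-2 + 6)*J = 4*J)
205350/Q(-663, W) + ((-71 + 201)*(-329))/(-50357) = 205350/((4*(-663))) + ((-71 + 201)*(-329))/(-50357) = 205350/(-2652) + (130*(-329))*(-1/50357) = 205350*(-1/2652) - 42770*(-1/50357) = -34225/442 + 42770/50357 = -1704563985/22257794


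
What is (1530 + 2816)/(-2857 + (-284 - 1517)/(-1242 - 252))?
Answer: -6492924/4266557 ≈ -1.5218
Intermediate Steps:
(1530 + 2816)/(-2857 + (-284 - 1517)/(-1242 - 252)) = 4346/(-2857 - 1801/(-1494)) = 4346/(-2857 - 1801*(-1/1494)) = 4346/(-2857 + 1801/1494) = 4346/(-4266557/1494) = 4346*(-1494/4266557) = -6492924/4266557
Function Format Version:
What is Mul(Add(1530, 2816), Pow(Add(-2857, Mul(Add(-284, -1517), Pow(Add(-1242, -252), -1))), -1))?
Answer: Rational(-6492924, 4266557) ≈ -1.5218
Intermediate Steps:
Mul(Add(1530, 2816), Pow(Add(-2857, Mul(Add(-284, -1517), Pow(Add(-1242, -252), -1))), -1)) = Mul(4346, Pow(Add(-2857, Mul(-1801, Pow(-1494, -1))), -1)) = Mul(4346, Pow(Add(-2857, Mul(-1801, Rational(-1, 1494))), -1)) = Mul(4346, Pow(Add(-2857, Rational(1801, 1494)), -1)) = Mul(4346, Pow(Rational(-4266557, 1494), -1)) = Mul(4346, Rational(-1494, 4266557)) = Rational(-6492924, 4266557)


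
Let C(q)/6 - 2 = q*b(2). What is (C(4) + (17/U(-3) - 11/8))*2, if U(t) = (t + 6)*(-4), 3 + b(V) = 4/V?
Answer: -355/12 ≈ -29.583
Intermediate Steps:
b(V) = -3 + 4/V
U(t) = -24 - 4*t (U(t) = (6 + t)*(-4) = -24 - 4*t)
C(q) = 12 - 6*q (C(q) = 12 + 6*(q*(-3 + 4/2)) = 12 + 6*(q*(-3 + 4*(½))) = 12 + 6*(q*(-3 + 2)) = 12 + 6*(q*(-1)) = 12 + 6*(-q) = 12 - 6*q)
(C(4) + (17/U(-3) - 11/8))*2 = ((12 - 6*4) + (17/(-24 - 4*(-3)) - 11/8))*2 = ((12 - 24) + (17/(-24 + 12) - 11*⅛))*2 = (-12 + (17/(-12) - 11/8))*2 = (-12 + (17*(-1/12) - 11/8))*2 = (-12 + (-17/12 - 11/8))*2 = (-12 - 67/24)*2 = -355/24*2 = -355/12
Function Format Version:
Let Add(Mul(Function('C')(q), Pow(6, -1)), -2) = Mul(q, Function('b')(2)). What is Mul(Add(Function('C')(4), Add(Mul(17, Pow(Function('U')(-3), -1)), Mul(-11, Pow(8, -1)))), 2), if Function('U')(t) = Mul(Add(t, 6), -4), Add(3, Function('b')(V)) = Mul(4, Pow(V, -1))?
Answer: Rational(-355, 12) ≈ -29.583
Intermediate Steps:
Function('b')(V) = Add(-3, Mul(4, Pow(V, -1)))
Function('U')(t) = Add(-24, Mul(-4, t)) (Function('U')(t) = Mul(Add(6, t), -4) = Add(-24, Mul(-4, t)))
Function('C')(q) = Add(12, Mul(-6, q)) (Function('C')(q) = Add(12, Mul(6, Mul(q, Add(-3, Mul(4, Pow(2, -1)))))) = Add(12, Mul(6, Mul(q, Add(-3, Mul(4, Rational(1, 2)))))) = Add(12, Mul(6, Mul(q, Add(-3, 2)))) = Add(12, Mul(6, Mul(q, -1))) = Add(12, Mul(6, Mul(-1, q))) = Add(12, Mul(-6, q)))
Mul(Add(Function('C')(4), Add(Mul(17, Pow(Function('U')(-3), -1)), Mul(-11, Pow(8, -1)))), 2) = Mul(Add(Add(12, Mul(-6, 4)), Add(Mul(17, Pow(Add(-24, Mul(-4, -3)), -1)), Mul(-11, Pow(8, -1)))), 2) = Mul(Add(Add(12, -24), Add(Mul(17, Pow(Add(-24, 12), -1)), Mul(-11, Rational(1, 8)))), 2) = Mul(Add(-12, Add(Mul(17, Pow(-12, -1)), Rational(-11, 8))), 2) = Mul(Add(-12, Add(Mul(17, Rational(-1, 12)), Rational(-11, 8))), 2) = Mul(Add(-12, Add(Rational(-17, 12), Rational(-11, 8))), 2) = Mul(Add(-12, Rational(-67, 24)), 2) = Mul(Rational(-355, 24), 2) = Rational(-355, 12)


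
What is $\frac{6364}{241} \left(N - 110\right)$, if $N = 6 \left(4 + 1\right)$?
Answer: $- \frac{509120}{241} \approx -2112.5$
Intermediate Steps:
$N = 30$ ($N = 6 \cdot 5 = 30$)
$\frac{6364}{241} \left(N - 110\right) = \frac{6364}{241} \left(30 - 110\right) = 6364 \cdot \frac{1}{241} \left(-80\right) = \frac{6364}{241} \left(-80\right) = - \frac{509120}{241}$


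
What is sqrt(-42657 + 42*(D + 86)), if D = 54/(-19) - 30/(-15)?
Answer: 9*I*sqrt(174173)/19 ≈ 197.69*I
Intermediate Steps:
D = -16/19 (D = 54*(-1/19) - 30*(-1/15) = -54/19 + 2 = -16/19 ≈ -0.84210)
sqrt(-42657 + 42*(D + 86)) = sqrt(-42657 + 42*(-16/19 + 86)) = sqrt(-42657 + 42*(1618/19)) = sqrt(-42657 + 67956/19) = sqrt(-742527/19) = 9*I*sqrt(174173)/19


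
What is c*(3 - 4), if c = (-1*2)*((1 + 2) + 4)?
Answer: 14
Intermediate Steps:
c = -14 (c = -2*(3 + 4) = -2*7 = -14)
c*(3 - 4) = -14*(3 - 4) = -14*(-1) = 14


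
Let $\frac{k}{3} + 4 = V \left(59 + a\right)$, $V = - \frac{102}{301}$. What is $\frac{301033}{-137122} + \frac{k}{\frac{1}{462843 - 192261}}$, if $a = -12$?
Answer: $- \frac{667626884212909}{41273722} \approx -1.6176 \cdot 10^{7}$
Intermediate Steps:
$V = - \frac{102}{301}$ ($V = \left(-102\right) \frac{1}{301} = - \frac{102}{301} \approx -0.33887$)
$k = - \frac{17994}{301}$ ($k = -12 + 3 \left(- \frac{102 \left(59 - 12\right)}{301}\right) = -12 + 3 \left(\left(- \frac{102}{301}\right) 47\right) = -12 + 3 \left(- \frac{4794}{301}\right) = -12 - \frac{14382}{301} = - \frac{17994}{301} \approx -59.781$)
$\frac{301033}{-137122} + \frac{k}{\frac{1}{462843 - 192261}} = \frac{301033}{-137122} - \frac{17994}{301 \frac{1}{462843 - 192261}} = 301033 \left(- \frac{1}{137122}\right) - \frac{17994}{301 \cdot \frac{1}{270582}} = - \frac{301033}{137122} - \frac{17994 \frac{1}{\frac{1}{270582}}}{301} = - \frac{301033}{137122} - \frac{4868852508}{301} = - \frac{667626884212909}{41273722}$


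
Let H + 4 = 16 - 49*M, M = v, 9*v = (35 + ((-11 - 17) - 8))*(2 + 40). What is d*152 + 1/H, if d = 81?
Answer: 8889267/722 ≈ 12312.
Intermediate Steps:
v = -14/3 (v = ((35 + ((-11 - 17) - 8))*(2 + 40))/9 = ((35 + (-28 - 8))*42)/9 = ((35 - 36)*42)/9 = (-1*42)/9 = (⅑)*(-42) = -14/3 ≈ -4.6667)
M = -14/3 ≈ -4.6667
H = 722/3 (H = -4 + (16 - 49*(-14/3)) = -4 + (16 + 686/3) = -4 + 734/3 = 722/3 ≈ 240.67)
d*152 + 1/H = 81*152 + 1/(722/3) = 12312 + 3/722 = 8889267/722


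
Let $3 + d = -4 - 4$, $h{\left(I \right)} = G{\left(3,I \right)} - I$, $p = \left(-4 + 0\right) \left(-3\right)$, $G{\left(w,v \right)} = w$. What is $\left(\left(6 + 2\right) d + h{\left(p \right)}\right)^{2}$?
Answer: $9409$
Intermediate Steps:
$p = 12$ ($p = \left(-4\right) \left(-3\right) = 12$)
$h{\left(I \right)} = 3 - I$
$d = -11$ ($d = -3 - 8 = -11$)
$\left(\left(6 + 2\right) d + h{\left(p \right)}\right)^{2} = \left(\left(6 + 2\right) \left(-11\right) + \left(3 - 12\right)\right)^{2} = \left(8 \left(-11\right) + \left(3 - 12\right)\right)^{2} = \left(-88 - 9\right)^{2} = \left(-97\right)^{2} = 9409$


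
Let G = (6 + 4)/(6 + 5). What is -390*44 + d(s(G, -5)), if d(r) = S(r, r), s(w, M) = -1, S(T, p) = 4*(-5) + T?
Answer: -17181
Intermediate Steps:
S(T, p) = -20 + T
G = 10/11 ≈ 0.90909
d(r) = -20 + r
-390*44 + d(s(G, -5)) = -390*44 + (-20 - 1) = -130*132 - 21 = -17160 - 21 = -17181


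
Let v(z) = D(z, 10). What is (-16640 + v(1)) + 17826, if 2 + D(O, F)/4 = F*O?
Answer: 1218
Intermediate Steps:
D(O, F) = -8 + 4*F*O (D(O, F) = -8 + 4*(F*O) = -8 + 4*F*O)
v(z) = -8 + 40*z (v(z) = -8 + 4*10*z = -8 + 40*z)
(-16640 + v(1)) + 17826 = (-16640 + (-8 + 40*1)) + 17826 = (-16640 + (-8 + 40)) + 17826 = (-16640 + 32) + 17826 = -16608 + 17826 = 1218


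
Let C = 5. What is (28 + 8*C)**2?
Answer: 4624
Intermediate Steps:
(28 + 8*C)**2 = (28 + 8*5)**2 = (28 + 40)**2 = 68**2 = 4624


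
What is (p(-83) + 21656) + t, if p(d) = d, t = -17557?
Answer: 4016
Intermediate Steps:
(p(-83) + 21656) + t = (-83 + 21656) - 17557 = 21573 - 17557 = 4016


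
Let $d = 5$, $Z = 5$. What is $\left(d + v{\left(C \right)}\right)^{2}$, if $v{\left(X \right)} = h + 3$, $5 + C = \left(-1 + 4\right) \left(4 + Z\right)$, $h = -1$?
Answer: $49$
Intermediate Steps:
$C = 22$ ($C = -5 + \left(-1 + 4\right) \left(4 + 5\right) = -5 + 3 \cdot 9 = -5 + 27 = 22$)
$v{\left(X \right)} = 2$ ($v{\left(X \right)} = -1 + 3 = 2$)
$\left(d + v{\left(C \right)}\right)^{2} = \left(5 + 2\right)^{2} = 7^{2} = 49$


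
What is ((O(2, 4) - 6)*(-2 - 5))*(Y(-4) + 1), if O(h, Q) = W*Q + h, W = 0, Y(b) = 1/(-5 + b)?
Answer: 224/9 ≈ 24.889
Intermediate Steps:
O(h, Q) = h (O(h, Q) = 0*Q + h = 0 + h = h)
((O(2, 4) - 6)*(-2 - 5))*(Y(-4) + 1) = ((2 - 6)*(-2 - 5))*(1/(-5 - 4) + 1) = (-4*(-7))*(1/(-9) + 1) = 28*(-1/9 + 1) = 28*(8/9) = 224/9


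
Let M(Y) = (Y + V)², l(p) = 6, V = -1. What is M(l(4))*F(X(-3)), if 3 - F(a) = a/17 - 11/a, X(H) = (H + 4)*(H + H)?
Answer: 3875/102 ≈ 37.990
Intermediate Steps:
X(H) = 2*H*(4 + H) (X(H) = (4 + H)*(2*H) = 2*H*(4 + H))
M(Y) = (-1 + Y)² (M(Y) = (Y - 1)² = (-1 + Y)²)
F(a) = 3 + 11/a - a/17 (F(a) = 3 - (a/17 - 11/a) = 3 - (-11/a + a/17) = 3 + (11/a - a/17) = 3 + 11/a - a/17)
M(l(4))*F(X(-3)) = (-1 + 6)²*(3 + 11/((2*(-3)*(4 - 3))) - 2*(-3)*(4 - 3)/17) = 5²*(3 + 11/((2*(-3)*1)) - 2*(-3)/17) = 25*(3 + 11/(-6) - 1/17*(-6)) = 25*(3 + 11*(-⅙) + 6/17) = 25*(3 - 11/6 + 6/17) = 25*(155/102) = 3875/102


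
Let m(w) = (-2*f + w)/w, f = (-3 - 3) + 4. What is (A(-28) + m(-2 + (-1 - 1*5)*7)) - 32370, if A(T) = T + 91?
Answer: -355367/11 ≈ -32306.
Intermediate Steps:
A(T) = 91 + T
f = -2 (f = -6 + 4 = -2)
m(w) = (4 + w)/w (m(w) = (-2*(-2) + w)/w = (4 + w)/w)
(A(-28) + m(-2 + (-1 - 1*5)*7)) - 32370 = ((91 - 28) + (4 + (-2 + (-1 - 1*5)*7))/(-2 + (-1 - 1*5)*7)) - 32370 = (63 + (4 + (-2 + (-1 - 5)*7))/(-2 + (-1 - 5)*7)) - 32370 = (63 + (4 + (-2 - 6*7))/(-2 - 6*7)) - 32370 = (63 + (4 + (-2 - 42))/(-2 - 42)) - 32370 = (63 + (4 - 44)/(-44)) - 32370 = (63 - 1/44*(-40)) - 32370 = (63 + 10/11) - 32370 = 703/11 - 32370 = -355367/11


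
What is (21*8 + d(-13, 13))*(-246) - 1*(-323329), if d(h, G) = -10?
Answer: 284461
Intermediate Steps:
(21*8 + d(-13, 13))*(-246) - 1*(-323329) = (21*8 - 10)*(-246) - 1*(-323329) = (168 - 10)*(-246) + 323329 = 158*(-246) + 323329 = -38868 + 323329 = 284461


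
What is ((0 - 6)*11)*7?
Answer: -462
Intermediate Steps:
((0 - 6)*11)*7 = -6*11*7 = -66*7 = -462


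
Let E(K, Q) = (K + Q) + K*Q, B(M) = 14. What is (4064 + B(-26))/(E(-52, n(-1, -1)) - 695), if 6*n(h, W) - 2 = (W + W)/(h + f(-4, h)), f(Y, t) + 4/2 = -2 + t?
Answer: -24468/4601 ≈ -5.3180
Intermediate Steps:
f(Y, t) = -4 + t (f(Y, t) = -2 + (-2 + t) = -4 + t)
n(h, W) = ⅓ + W/(3*(-4 + 2*h)) (n(h, W) = ⅓ + ((W + W)/(h + (-4 + h)))/6 = ⅓ + ((2*W)/(-4 + 2*h))/6 = ⅓ + (2*W/(-4 + 2*h))/6 = ⅓ + W/(3*(-4 + 2*h)))
E(K, Q) = K + Q + K*Q
(4064 + B(-26))/(E(-52, n(-1, -1)) - 695) = (4064 + 14)/((-52 + (-4 - 1 + 2*(-1))/(6*(-2 - 1)) - 26*(-4 - 1 + 2*(-1))/(3*(-2 - 1))) - 695) = 4078/((-52 + (⅙)*(-4 - 1 - 2)/(-3) - 26*(-4 - 1 - 2)/(3*(-3))) - 695) = 4078/((-52 + (⅙)*(-⅓)*(-7) - 26*(-1)*(-7)/(3*3)) - 695) = 4078/((-52 + 7/18 - 52*7/18) - 695) = 4078/((-52 + 7/18 - 182/9) - 695) = 4078/(-431/6 - 695) = 4078/(-4601/6) = 4078*(-6/4601) = -24468/4601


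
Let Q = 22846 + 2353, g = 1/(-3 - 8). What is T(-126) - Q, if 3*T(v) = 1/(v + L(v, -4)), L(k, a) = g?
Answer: -104853050/4161 ≈ -25199.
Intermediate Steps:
g = -1/11 (g = 1/(-11) = -1/11 ≈ -0.090909)
L(k, a) = -1/11
Q = 25199
T(v) = 1/(3*(-1/11 + v)) (T(v) = 1/(3*(v - 1/11)) = 1/(3*(-1/11 + v)))
T(-126) - Q = 11/(3*(-1 + 11*(-126))) - 1*25199 = 11/(3*(-1 - 1386)) - 25199 = (11/3)/(-1387) - 25199 = (11/3)*(-1/1387) - 25199 = -11/4161 - 25199 = -104853050/4161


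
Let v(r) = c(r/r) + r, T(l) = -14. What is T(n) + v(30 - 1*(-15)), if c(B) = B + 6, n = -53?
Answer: 38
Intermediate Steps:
c(B) = 6 + B
v(r) = 7 + r (v(r) = (6 + r/r) + r = (6 + 1) + r = 7 + r)
T(n) + v(30 - 1*(-15)) = -14 + (7 + (30 - 1*(-15))) = -14 + (7 + (30 + 15)) = -14 + (7 + 45) = -14 + 52 = 38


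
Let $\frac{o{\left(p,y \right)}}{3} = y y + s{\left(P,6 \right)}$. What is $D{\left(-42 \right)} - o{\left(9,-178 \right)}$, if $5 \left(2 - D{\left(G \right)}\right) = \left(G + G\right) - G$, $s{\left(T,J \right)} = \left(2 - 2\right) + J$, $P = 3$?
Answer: $- \frac{475298}{5} \approx -95060.0$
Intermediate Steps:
$s{\left(T,J \right)} = J$ ($s{\left(T,J \right)} = 0 + J = J$)
$o{\left(p,y \right)} = 18 + 3 y^{2}$ ($o{\left(p,y \right)} = 3 \left(y y + 6\right) = 3 \left(y^{2} + 6\right) = 3 \left(6 + y^{2}\right) = 18 + 3 y^{2}$)
$D{\left(G \right)} = 2 - \frac{G}{5}$ ($D{\left(G \right)} = 2 - \frac{\left(G + G\right) - G}{5} = 2 - \frac{2 G - G}{5} = 2 - \frac{G}{5}$)
$D{\left(-42 \right)} - o{\left(9,-178 \right)} = \left(2 - - \frac{42}{5}\right) - \left(18 + 3 \left(-178\right)^{2}\right) = \left(2 + \frac{42}{5}\right) - \left(18 + 3 \cdot 31684\right) = \frac{52}{5} - \left(18 + 95052\right) = \frac{52}{5} - 95070 = - \frac{475298}{5}$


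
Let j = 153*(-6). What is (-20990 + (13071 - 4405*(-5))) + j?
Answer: 13188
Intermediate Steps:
j = -918
(-20990 + (13071 - 4405*(-5))) + j = (-20990 + (13071 - 4405*(-5))) - 918 = (-20990 + (13071 - 1*(-22025))) - 918 = (-20990 + (13071 + 22025)) - 918 = (-20990 + 35096) - 918 = 14106 - 918 = 13188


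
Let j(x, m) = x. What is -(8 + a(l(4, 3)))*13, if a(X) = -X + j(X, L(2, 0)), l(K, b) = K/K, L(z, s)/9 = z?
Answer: -104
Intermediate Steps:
L(z, s) = 9*z
l(K, b) = 1
a(X) = 0 (a(X) = -X + X = 0)
-(8 + a(l(4, 3)))*13 = -(8 + 0)*13 = -8*13 = -1*104 = -104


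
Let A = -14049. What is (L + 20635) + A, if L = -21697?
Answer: -15111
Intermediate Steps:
(L + 20635) + A = (-21697 + 20635) - 14049 = -1062 - 14049 = -15111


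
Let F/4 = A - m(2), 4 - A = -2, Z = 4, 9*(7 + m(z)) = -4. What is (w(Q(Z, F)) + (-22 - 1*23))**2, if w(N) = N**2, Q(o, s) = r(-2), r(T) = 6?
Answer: 81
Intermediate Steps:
m(z) = -67/9 (m(z) = -7 + (1/9)*(-4) = -7 - 4/9 = -67/9)
A = 6 (A = 4 - 1*(-2) = 4 + 2 = 6)
F = 484/9 (F = 4*(6 - 1*(-67/9)) = 4*(6 + 67/9) = 4*(121/9) = 484/9 ≈ 53.778)
Q(o, s) = 6
(w(Q(Z, F)) + (-22 - 1*23))**2 = (6**2 + (-22 - 1*23))**2 = (36 + (-22 - 23))**2 = (36 - 45)**2 = (-9)**2 = 81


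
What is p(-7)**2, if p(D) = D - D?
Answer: 0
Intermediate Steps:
p(D) = 0
p(-7)**2 = 0**2 = 0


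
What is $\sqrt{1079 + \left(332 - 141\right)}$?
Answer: $\sqrt{1270} \approx 35.637$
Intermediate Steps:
$\sqrt{1079 + \left(332 - 141\right)} = \sqrt{1079 + 191} = \sqrt{1270}$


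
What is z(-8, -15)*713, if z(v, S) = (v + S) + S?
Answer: -27094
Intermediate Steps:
z(v, S) = v + 2*S (z(v, S) = (S + v) + S = v + 2*S)
z(-8, -15)*713 = (-8 + 2*(-15))*713 = (-8 - 30)*713 = -38*713 = -27094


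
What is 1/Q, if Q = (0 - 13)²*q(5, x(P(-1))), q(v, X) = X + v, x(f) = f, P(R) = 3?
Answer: 1/1352 ≈ 0.00073965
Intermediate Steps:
Q = 1352 (Q = (0 - 13)²*(3 + 5) = (-13)²*8 = 169*8 = 1352)
1/Q = 1/1352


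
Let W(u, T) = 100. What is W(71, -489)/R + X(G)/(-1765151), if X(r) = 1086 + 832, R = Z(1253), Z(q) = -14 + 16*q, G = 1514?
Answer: 69044944/17681517567 ≈ 0.0039049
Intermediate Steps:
R = 20034 (R = -14 + 16*1253 = -14 + 20048 = 20034)
X(r) = 1918
W(71, -489)/R + X(G)/(-1765151) = 100/20034 + 1918/(-1765151) = 100*(1/20034) + 1918*(-1/1765151) = 50/10017 - 1918/1765151 = 69044944/17681517567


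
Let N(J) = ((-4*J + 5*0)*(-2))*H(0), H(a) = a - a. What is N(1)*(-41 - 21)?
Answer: 0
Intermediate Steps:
H(a) = 0
N(J) = 0 (N(J) = ((-4*J + 5*0)*(-2))*0 = ((-4*J + 0)*(-2))*0 = (-4*J*(-2))*0 = (8*J)*0 = 0)
N(1)*(-41 - 21) = 0*(-41 - 21) = 0*(-62) = 0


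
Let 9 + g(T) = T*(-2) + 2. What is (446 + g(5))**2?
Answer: 184041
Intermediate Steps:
g(T) = -7 - 2*T (g(T) = -9 + (T*(-2) + 2) = -9 + (-2*T + 2) = -9 + (2 - 2*T) = -7 - 2*T)
(446 + g(5))**2 = (446 + (-7 - 2*5))**2 = (446 + (-7 - 10))**2 = (446 - 17)**2 = 429**2 = 184041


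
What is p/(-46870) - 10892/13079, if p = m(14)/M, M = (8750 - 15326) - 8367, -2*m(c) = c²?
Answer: -3814261461731/4580124612195 ≈ -0.83279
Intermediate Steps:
m(c) = -c²/2
M = -14943 (M = -6576 - 8367 = -14943)
p = 98/14943 (p = -½*14²/(-14943) = -½*196*(-1/14943) = -98*(-1/14943) = 98/14943 ≈ 0.0065583)
p/(-46870) - 10892/13079 = (98/14943)/(-46870) - 10892/13079 = (98/14943)*(-1/46870) - 10892*1/13079 = -49/350189205 - 10892/13079 = -3814261461731/4580124612195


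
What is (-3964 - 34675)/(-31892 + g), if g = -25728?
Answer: 38639/57620 ≈ 0.67058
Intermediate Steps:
(-3964 - 34675)/(-31892 + g) = (-3964 - 34675)/(-31892 - 25728) = -38639/(-57620) = -38639*(-1/57620) = 38639/57620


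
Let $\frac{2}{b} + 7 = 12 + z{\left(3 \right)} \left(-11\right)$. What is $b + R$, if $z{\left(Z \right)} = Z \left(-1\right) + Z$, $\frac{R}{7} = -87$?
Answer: $- \frac{3043}{5} \approx -608.6$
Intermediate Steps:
$R = -609$ ($R = 7 \left(-87\right) = -609$)
$z{\left(Z \right)} = 0$ ($z{\left(Z \right)} = - Z + Z = 0$)
$b = \frac{2}{5}$ ($b = \frac{2}{-7 + \left(12 + 0 \left(-11\right)\right)} = \frac{2}{-7 + \left(12 + 0\right)} = \frac{2}{-7 + 12} = \frac{2}{5} \approx 0.4$)
$b + R = \frac{2}{5} - 609 = - \frac{3043}{5}$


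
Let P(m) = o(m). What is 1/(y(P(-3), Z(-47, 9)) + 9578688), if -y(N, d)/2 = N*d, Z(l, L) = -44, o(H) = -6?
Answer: 1/9578160 ≈ 1.0440e-7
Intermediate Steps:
P(m) = -6
y(N, d) = -2*N*d
1/(y(P(-3), Z(-47, 9)) + 9578688) = 1/(-2*(-6)*(-44) + 9578688) = 1/(-528 + 9578688) = 1/9578160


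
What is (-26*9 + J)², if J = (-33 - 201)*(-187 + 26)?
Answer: 1401753600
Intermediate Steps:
J = 37674 (J = -234*(-161) = 37674)
(-26*9 + J)² = (-26*9 + 37674)² = (-234 + 37674)² = 37440² = 1401753600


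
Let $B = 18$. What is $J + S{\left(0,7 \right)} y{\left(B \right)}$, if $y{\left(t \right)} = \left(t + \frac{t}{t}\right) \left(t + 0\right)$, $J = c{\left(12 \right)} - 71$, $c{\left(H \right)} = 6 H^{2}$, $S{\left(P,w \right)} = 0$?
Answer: $793$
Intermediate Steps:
$J = 793$ ($J = 6 \cdot 12^{2} - 71 = 6 \cdot 144 - 71 = 864 - 71 = 793$)
$y{\left(t \right)} = t \left(1 + t\right)$ ($y{\left(t \right)} = \left(t + 1\right) t = \left(1 + t\right) t = t \left(1 + t\right)$)
$J + S{\left(0,7 \right)} y{\left(B \right)} = 793 + 0 \cdot 18 \left(1 + 18\right) = 793 + 0 \cdot 18 \cdot 19 = 793 + 0 \cdot 342 = 793 + 0 = 793$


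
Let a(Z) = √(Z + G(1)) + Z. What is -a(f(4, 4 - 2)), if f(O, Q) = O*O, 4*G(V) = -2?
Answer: -16 - √62/2 ≈ -19.937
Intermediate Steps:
G(V) = -½ (G(V) = (¼)*(-2) = -½)
f(O, Q) = O²
a(Z) = Z + √(-½ + Z) (a(Z) = √(Z - ½) + Z = √(-½ + Z) + Z = Z + √(-½ + Z))
-a(f(4, 4 - 2)) = -(4² + √(-2 + 4*4²)/2) = -(16 + √(-2 + 4*16)/2) = -(16 + √(-2 + 64)/2) = -(16 + √62/2) = -16 - √62/2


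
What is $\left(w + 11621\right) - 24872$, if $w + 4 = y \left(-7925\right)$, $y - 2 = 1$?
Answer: $-37030$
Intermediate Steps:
$y = 3$ ($y = 2 + 1 = 3$)
$w = -23779$ ($w = -4 + 3 \left(-7925\right) = -4 - 23775 = -23779$)
$\left(w + 11621\right) - 24872 = \left(-23779 + 11621\right) - 24872 = -12158 - 24872 = -37030$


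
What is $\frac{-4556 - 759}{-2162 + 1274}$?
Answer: $\frac{5315}{888} \approx 5.9854$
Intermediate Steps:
$\frac{-4556 - 759}{-2162 + 1274} = - \frac{5315}{-888} = \left(-5315\right) \left(- \frac{1}{888}\right) = \frac{5315}{888}$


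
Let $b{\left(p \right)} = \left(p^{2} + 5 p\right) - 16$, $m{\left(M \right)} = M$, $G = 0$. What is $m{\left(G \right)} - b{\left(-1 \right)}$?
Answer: $20$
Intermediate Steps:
$b{\left(p \right)} = -16 + p^{2} + 5 p$
$m{\left(G \right)} - b{\left(-1 \right)} = 0 - \left(-16 + \left(-1\right)^{2} + 5 \left(-1\right)\right) = 0 - \left(-16 + 1 - 5\right) = 0 - -20 = 0 + 20 = 20$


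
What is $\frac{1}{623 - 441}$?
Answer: $\frac{1}{182} \approx 0.0054945$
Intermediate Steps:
$\frac{1}{623 - 441} = \frac{1}{182}$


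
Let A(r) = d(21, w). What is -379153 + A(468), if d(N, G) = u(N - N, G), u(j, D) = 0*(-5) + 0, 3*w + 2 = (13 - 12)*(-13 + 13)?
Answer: -379153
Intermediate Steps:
w = -2/3 (w = -2/3 + ((13 - 12)*(-13 + 13))/3 = -2/3 + (1*0)/3 = -2/3 + (1/3)*0 = -2/3 + 0 = -2/3 ≈ -0.66667)
u(j, D) = 0 (u(j, D) = 0 + 0 = 0)
d(N, G) = 0
A(r) = 0
-379153 + A(468) = -379153 + 0 = -379153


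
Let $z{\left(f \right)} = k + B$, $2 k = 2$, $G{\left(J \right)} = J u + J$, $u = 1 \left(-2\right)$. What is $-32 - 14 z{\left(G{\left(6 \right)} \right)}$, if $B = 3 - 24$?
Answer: $248$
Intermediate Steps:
$u = -2$
$G{\left(J \right)} = - J$ ($G{\left(J \right)} = J \left(-2\right) + J = - 2 J + J = - J$)
$k = 1$ ($k = \frac{1}{2} \cdot 2 = 1$)
$B = -21$ ($B = 3 - 24 = -21$)
$z{\left(f \right)} = -20$ ($z{\left(f \right)} = 1 - 21 = -20$)
$-32 - 14 z{\left(G{\left(6 \right)} \right)} = -32 - -280 = -32 + 280 = 248$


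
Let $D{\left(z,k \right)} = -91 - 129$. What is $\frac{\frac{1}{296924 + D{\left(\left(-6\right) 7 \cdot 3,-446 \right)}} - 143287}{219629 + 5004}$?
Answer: $- \frac{42513826047}{66649509632} \approx -0.63787$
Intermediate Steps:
$D{\left(z,k \right)} = -220$ ($D{\left(z,k \right)} = -91 - 129 = -220$)
$\frac{\frac{1}{296924 + D{\left(\left(-6\right) 7 \cdot 3,-446 \right)}} - 143287}{219629 + 5004} = \frac{\frac{1}{296924 - 220} - 143287}{219629 + 5004} = \frac{\frac{1}{296704} - 143287}{224633} = \left(\frac{1}{296704} - 143287\right) \frac{1}{224633} = \left(- \frac{42513826047}{296704}\right) \frac{1}{224633} = - \frac{42513826047}{66649509632}$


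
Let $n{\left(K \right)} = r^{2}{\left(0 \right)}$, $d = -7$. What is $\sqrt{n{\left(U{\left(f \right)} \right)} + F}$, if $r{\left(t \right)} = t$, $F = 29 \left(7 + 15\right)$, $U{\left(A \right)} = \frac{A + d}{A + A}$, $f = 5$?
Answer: $\sqrt{638} \approx 25.259$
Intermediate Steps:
$U{\left(A \right)} = \frac{-7 + A}{2 A}$ ($U{\left(A \right)} = \frac{A - 7}{A + A} = \frac{-7 + A}{2 A}$)
$F = 638$ ($F = 29 \cdot 22 = 638$)
$n{\left(K \right)} = 0$ ($n{\left(K \right)} = 0^{2} = 0$)
$\sqrt{n{\left(U{\left(f \right)} \right)} + F} = \sqrt{0 + 638} = \sqrt{638}$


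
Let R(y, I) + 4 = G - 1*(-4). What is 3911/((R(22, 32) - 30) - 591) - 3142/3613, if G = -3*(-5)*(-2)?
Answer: -16175885/2352063 ≈ -6.8773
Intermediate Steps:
G = -30 (G = 15*(-2) = -30)
R(y, I) = -30 (R(y, I) = -4 + (-30 - 1*(-4)) = -4 + (-30 + 4) = -4 - 26 = -30)
3911/((R(22, 32) - 30) - 591) - 3142/3613 = 3911/((-30 - 30) - 591) - 3142/3613 = 3911/(-60 - 591) - 3142*1/3613 = 3911/(-651) - 3142/3613 = 3911*(-1/651) - 3142/3613 = -3911/651 - 3142/3613 = -16175885/2352063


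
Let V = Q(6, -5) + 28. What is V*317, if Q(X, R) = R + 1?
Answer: 7608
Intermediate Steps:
Q(X, R) = 1 + R
V = 24 (V = (1 - 5) + 28 = -4 + 28 = 24)
V*317 = 24*317 = 7608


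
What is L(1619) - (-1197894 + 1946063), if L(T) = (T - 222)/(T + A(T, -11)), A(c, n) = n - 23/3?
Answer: -3591955178/4801 ≈ -7.4817e+5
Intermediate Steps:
A(c, n) = -23/3 + n (A(c, n) = n - 23*⅓ = n - 23/3 = -23/3 + n)
L(T) = (-222 + T)/(-56/3 + T) (L(T) = (T - 222)/(T + (-23/3 - 11)) = (-222 + T)/(T - 56/3) = (-222 + T)/(-56/3 + T))
L(1619) - (-1197894 + 1946063) = 3*(-222 + 1619)/(-56 + 3*1619) - (-1197894 + 1946063) = 3*1397/(-56 + 4857) - 1*748169 = 3*1397/4801 - 748169 = 3*(1/4801)*1397 - 748169 = 4191/4801 - 748169 = -3591955178/4801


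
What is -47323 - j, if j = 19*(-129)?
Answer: -44872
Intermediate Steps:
j = -2451
-47323 - j = -47323 - 1*(-2451) = -47323 + 2451 = -44872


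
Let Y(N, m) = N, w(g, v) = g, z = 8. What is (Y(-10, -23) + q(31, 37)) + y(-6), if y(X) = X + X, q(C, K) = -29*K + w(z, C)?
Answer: -1087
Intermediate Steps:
q(C, K) = 8 - 29*K (q(C, K) = -29*K + 8 = 8 - 29*K)
y(X) = 2*X
(Y(-10, -23) + q(31, 37)) + y(-6) = (-10 + (8 - 29*37)) + 2*(-6) = (-10 + (8 - 1073)) - 12 = (-10 - 1065) - 12 = -1075 - 12 = -1087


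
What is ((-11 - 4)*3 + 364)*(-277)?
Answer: -88363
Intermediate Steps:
((-11 - 4)*3 + 364)*(-277) = (-15*3 + 364)*(-277) = (-45 + 364)*(-277) = 319*(-277) = -88363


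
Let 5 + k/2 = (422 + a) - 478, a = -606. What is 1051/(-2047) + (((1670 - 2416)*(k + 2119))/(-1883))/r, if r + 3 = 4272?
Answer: -7249748207/16454864769 ≈ -0.44058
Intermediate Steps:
k = -1334 (k = -10 + 2*((422 - 606) - 478) = -10 + 2*(-184 - 478) = -10 + 2*(-662) = -10 - 1324 = -1334)
r = 4269 (r = -3 + 4272 = 4269)
1051/(-2047) + (((1670 - 2416)*(k + 2119))/(-1883))/r = 1051/(-2047) + (((1670 - 2416)*(-1334 + 2119))/(-1883))/4269 = 1051*(-1/2047) + (-746*785*(-1/1883))*(1/4269) = -1051/2047 - 585610*(-1/1883)*(1/4269) = -1051/2047 + (585610/1883)*(1/4269) = -1051/2047 + 585610/8038527 = -7249748207/16454864769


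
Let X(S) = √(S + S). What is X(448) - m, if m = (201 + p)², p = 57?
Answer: -66564 + 8*√14 ≈ -66534.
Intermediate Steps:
X(S) = √2*√S (X(S) = √(2*S) = √2*√S)
m = 66564 (m = (201 + 57)² = 258² = 66564)
X(448) - m = √2*√448 - 1*66564 = √2*(8*√7) - 66564 = 8*√14 - 66564 = -66564 + 8*√14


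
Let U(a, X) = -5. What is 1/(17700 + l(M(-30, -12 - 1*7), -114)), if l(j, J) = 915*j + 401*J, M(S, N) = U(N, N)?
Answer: -1/32589 ≈ -3.0685e-5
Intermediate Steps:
M(S, N) = -5
l(j, J) = 401*J + 915*j
1/(17700 + l(M(-30, -12 - 1*7), -114)) = 1/(17700 + (401*(-114) + 915*(-5))) = 1/(17700 + (-45714 - 4575)) = 1/(17700 - 50289) = 1/(-32589) = -1/32589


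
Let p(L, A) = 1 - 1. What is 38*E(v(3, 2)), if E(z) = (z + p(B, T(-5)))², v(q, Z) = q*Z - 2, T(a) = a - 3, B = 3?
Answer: 608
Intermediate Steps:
T(a) = -3 + a
p(L, A) = 0
v(q, Z) = -2 + Z*q (v(q, Z) = Z*q - 2 = -2 + Z*q)
E(z) = z² (E(z) = (z + 0)² = z²)
38*E(v(3, 2)) = 38*(-2 + 2*3)² = 38*(-2 + 6)² = 38*4² = 38*16 = 608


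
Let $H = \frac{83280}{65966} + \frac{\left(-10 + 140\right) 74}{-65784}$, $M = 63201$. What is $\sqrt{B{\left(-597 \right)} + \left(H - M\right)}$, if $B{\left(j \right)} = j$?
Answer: $\frac{i \sqrt{18771559182704129053902}}{542438418} \approx 252.58 i$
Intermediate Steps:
$H = \frac{605487325}{542438418}$ ($H = 83280 \cdot \frac{1}{65966} + 130 \cdot 74 \left(- \frac{1}{65784}\right) = \frac{41640}{32983} + 9620 \left(- \frac{1}{65784}\right) = \frac{41640}{32983} - \frac{2405}{16446} = \frac{605487325}{542438418} \approx 1.1162$)
$\sqrt{B{\left(-597 \right)} + \left(H - M\right)} = \sqrt{-597 + \left(\frac{605487325}{542438418} - 63201\right)} = \sqrt{-597 - \frac{34282044968693}{542438418}} = \sqrt{- \frac{34605880704239}{542438418}} = \frac{i \sqrt{18771559182704129053902}}{542438418}$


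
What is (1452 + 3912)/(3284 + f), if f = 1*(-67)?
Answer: 5364/3217 ≈ 1.6674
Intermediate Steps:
f = -67
(1452 + 3912)/(3284 + f) = (1452 + 3912)/(3284 - 67) = 5364/3217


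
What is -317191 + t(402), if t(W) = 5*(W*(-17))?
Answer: -351361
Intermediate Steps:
t(W) = -85*W (t(W) = 5*(-17*W) = -85*W)
-317191 + t(402) = -317191 - 85*402 = -317191 - 34170 = -351361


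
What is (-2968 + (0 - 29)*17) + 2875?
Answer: -586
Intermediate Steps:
(-2968 + (0 - 29)*17) + 2875 = (-2968 - 29*17) + 2875 = (-2968 - 493) + 2875 = -3461 + 2875 = -586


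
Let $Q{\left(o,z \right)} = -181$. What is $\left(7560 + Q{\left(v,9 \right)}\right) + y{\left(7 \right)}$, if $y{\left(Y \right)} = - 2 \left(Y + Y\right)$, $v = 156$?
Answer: $7351$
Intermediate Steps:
$y{\left(Y \right)} = - 4 Y$ ($y{\left(Y \right)} = - 2 \cdot 2 Y = - 4 Y$)
$\left(7560 + Q{\left(v,9 \right)}\right) + y{\left(7 \right)} = \left(7560 - 181\right) - 28 = 7379 - 28 = 7351$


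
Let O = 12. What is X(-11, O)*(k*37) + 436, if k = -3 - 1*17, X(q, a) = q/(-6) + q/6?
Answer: 436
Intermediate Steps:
X(q, a) = 0 (X(q, a) = q*(-⅙) + q*(⅙) = -q/6 + q/6 = 0)
k = -20 (k = -3 - 17 = -20)
X(-11, O)*(k*37) + 436 = 0*(-20*37) + 436 = 0*(-740) + 436 = 0 + 436 = 436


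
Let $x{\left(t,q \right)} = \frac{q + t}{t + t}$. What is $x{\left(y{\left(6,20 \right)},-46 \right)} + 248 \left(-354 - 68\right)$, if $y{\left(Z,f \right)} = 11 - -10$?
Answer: $- \frac{4395577}{42} \approx -1.0466 \cdot 10^{5}$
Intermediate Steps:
$y{\left(Z,f \right)} = 21$ ($y{\left(Z,f \right)} = 11 + 10 = 21$)
$x{\left(t,q \right)} = \frac{q + t}{2 t}$
$x{\left(y{\left(6,20 \right)},-46 \right)} + 248 \left(-354 - 68\right) = \frac{-46 + 21}{2 \cdot 21} + 248 \left(-354 - 68\right) = \frac{1}{2} \cdot \frac{1}{21} \left(-25\right) + 248 \left(-422\right) = - \frac{25}{42} - 104656 = - \frac{4395577}{42}$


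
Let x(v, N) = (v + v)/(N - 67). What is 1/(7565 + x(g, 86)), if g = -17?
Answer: 19/143701 ≈ 0.00013222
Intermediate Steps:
x(v, N) = 2*v/(-67 + N) (x(v, N) = (2*v)/(-67 + N) = 2*v/(-67 + N))
1/(7565 + x(g, 86)) = 1/(7565 + 2*(-17)/(-67 + 86)) = 1/(7565 + 2*(-17)/19) = 1/(7565 + 2*(-17)*(1/19)) = 1/(7565 - 34/19) = 1/(143701/19) = 19/143701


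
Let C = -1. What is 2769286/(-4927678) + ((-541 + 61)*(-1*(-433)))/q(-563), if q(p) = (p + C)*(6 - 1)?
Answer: 8469660075/115800433 ≈ 73.140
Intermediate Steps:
q(p) = -5 + 5*p (q(p) = (p - 1)*(6 - 1) = (-1 + p)*5 = -5 + 5*p)
2769286/(-4927678) + ((-541 + 61)*(-1*(-433)))/q(-563) = 2769286/(-4927678) + ((-541 + 61)*(-1*(-433)))/(-5 + 5*(-563)) = 2769286*(-1/4927678) + (-480*433)/(-5 - 2815) = -1384643/2463839 - 207840/(-2820) = -1384643/2463839 - 207840*(-1/2820) = -1384643/2463839 + 3464/47 = 8469660075/115800433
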